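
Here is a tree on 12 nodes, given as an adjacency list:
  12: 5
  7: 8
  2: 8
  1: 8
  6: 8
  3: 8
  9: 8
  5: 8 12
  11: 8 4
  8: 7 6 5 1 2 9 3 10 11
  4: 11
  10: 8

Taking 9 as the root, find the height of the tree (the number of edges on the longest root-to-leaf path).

3

The longest root-to-leaf path is 9 – 8 – 11 – 4 (3 edges).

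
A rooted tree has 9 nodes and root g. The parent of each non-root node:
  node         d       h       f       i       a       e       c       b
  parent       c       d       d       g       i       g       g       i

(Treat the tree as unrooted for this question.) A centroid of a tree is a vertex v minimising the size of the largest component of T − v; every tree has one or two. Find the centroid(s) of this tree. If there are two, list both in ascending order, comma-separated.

Removing g splits the tree into components of sizes 4, 3, 1; the largest is 4 ≤ ⌊9/2⌋ = 4.
Every other node leaves some component of size > 4, so the centroid is unique.

g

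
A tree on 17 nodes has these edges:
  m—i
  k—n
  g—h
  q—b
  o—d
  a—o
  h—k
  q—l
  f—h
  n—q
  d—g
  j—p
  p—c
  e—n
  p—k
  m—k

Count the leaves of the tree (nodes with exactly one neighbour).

8

The leaves are a, b, c, e, f, i, j, l.
That is 8 leaves.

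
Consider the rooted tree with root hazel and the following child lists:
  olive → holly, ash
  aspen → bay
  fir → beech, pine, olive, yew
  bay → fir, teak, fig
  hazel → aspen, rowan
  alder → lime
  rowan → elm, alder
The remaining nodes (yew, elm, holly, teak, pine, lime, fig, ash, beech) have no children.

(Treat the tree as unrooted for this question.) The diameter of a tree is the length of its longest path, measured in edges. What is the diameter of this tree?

A longest path is lime–alder–rowan–hazel–aspen–bay–fir–olive–ash, with 8 edges.

8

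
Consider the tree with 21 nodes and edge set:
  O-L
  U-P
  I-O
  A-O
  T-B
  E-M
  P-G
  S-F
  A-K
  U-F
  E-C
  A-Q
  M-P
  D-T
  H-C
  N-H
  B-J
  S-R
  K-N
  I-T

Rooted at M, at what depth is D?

Climbing from D to the root: D–T–I–O–A–K–N–H–C–E–M. That's 10 steps.

10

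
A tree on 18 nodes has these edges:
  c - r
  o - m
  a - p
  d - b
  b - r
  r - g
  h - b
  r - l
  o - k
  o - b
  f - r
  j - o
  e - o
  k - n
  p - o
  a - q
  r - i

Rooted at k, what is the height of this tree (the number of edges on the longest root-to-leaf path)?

The longest root-to-leaf path is k–o–b–r–i (4 edges).

4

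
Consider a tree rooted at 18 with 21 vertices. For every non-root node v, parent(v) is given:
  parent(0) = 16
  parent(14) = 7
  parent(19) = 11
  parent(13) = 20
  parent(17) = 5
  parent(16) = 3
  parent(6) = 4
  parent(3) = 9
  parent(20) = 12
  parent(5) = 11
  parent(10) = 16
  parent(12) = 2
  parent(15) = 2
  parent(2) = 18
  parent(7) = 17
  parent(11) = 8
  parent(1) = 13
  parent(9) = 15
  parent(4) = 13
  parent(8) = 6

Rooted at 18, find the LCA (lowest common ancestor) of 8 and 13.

13

Path 8→root: 8 6 4 13 20 12 2 18; path 13→root: 13 20 12 2 18.
First common node: 13.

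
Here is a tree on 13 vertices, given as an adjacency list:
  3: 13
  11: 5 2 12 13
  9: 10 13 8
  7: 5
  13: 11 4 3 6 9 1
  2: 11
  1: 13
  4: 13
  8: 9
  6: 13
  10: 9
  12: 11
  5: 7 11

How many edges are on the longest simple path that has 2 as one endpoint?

The node farthest from 2 is 10 (8 also at distance 4), via 2-11-13-9-10 — 4 edges.

4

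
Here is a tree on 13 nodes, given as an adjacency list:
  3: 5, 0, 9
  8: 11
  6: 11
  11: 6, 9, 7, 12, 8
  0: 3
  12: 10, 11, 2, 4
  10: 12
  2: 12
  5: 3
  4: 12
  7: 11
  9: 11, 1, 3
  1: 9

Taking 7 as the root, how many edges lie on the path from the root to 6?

2

7 – 11 – 6 — 2 edges.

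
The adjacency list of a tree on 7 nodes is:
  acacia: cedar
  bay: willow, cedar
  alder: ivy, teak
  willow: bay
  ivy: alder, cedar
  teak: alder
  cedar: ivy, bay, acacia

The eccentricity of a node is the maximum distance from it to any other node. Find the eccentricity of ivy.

Distances from ivy peak at 3, attained at willow.
ivy–cedar–bay–willow

3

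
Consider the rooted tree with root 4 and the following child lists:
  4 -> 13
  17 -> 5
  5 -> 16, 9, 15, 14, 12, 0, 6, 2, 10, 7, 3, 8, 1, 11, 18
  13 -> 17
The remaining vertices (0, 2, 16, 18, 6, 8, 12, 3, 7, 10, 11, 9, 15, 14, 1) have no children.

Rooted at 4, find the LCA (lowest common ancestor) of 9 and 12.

5

9's ancestor chain is 9, 5, 17, 13, 4 and 12's is 12, 5, 17, 13, 4; they first meet at 5.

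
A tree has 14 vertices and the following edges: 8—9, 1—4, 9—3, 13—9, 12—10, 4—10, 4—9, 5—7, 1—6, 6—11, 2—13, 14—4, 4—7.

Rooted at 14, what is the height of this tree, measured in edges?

The longest root-to-leaf path is 14 – 4 – 1 – 6 – 11 (4 edges).

4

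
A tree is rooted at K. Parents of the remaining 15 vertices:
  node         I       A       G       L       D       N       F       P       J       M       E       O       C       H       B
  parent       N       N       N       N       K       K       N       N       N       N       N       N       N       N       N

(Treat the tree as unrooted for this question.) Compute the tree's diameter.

Starting from D, a farthest node is I at distance 3.
One longest path: D – K – N – I.
So the diameter is 3.

3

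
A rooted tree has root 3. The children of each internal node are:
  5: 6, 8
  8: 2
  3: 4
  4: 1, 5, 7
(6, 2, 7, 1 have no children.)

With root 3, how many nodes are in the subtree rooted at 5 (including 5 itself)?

Descendants of 5 (including itself): 5, 8, 6, 2. That's 4.

4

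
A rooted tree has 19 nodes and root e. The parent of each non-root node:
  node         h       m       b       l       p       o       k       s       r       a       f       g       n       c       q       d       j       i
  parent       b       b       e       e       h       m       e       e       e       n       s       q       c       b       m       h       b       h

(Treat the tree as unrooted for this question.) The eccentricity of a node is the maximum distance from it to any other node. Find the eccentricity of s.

A farthest node from s is g (a also at distance 5).
The path s – e – b – m – q – g has 5 edges.

5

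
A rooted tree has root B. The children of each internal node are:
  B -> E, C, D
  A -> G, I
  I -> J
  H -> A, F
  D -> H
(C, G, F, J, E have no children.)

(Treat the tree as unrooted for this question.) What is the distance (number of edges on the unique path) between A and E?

4

Walking from A: A - H - D - B - E. Length 4.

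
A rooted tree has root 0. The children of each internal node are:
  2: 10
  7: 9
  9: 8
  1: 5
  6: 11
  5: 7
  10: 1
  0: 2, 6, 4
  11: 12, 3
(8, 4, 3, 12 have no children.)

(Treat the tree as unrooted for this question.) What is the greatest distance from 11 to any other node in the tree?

The node farthest from 11 is 8, via 11 – 6 – 0 – 2 – 10 – 1 – 5 – 7 – 9 – 8 — 9 edges.

9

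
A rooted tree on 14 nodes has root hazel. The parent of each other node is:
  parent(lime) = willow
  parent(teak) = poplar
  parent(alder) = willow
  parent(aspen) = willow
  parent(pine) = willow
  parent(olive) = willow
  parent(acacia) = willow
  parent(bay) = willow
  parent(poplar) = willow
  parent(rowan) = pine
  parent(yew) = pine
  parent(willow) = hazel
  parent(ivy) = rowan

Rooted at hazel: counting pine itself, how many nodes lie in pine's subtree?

4

Descendants of pine (including itself): pine, yew, rowan, ivy. That's 4.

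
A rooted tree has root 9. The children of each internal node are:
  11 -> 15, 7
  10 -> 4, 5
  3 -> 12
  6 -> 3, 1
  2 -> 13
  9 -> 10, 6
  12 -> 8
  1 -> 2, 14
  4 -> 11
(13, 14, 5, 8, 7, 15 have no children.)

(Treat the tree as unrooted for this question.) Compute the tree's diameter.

8

Starting from 15, a farthest node is 13 at distance 8.
One longest path: 15 - 11 - 4 - 10 - 9 - 6 - 1 - 2 - 13.
So the diameter is 8.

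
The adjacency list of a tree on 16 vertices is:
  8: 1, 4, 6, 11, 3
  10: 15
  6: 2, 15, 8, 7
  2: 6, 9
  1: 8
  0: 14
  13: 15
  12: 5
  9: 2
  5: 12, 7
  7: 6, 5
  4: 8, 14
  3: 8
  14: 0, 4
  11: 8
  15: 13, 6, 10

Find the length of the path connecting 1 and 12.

5

The path is 1 - 8 - 6 - 7 - 5 - 12, which has 5 edges.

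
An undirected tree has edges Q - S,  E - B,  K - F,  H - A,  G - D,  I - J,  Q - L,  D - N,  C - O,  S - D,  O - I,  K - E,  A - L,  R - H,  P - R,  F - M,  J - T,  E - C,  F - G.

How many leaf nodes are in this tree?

The leaves are B, M, N, P, T.
That is 5 leaves.

5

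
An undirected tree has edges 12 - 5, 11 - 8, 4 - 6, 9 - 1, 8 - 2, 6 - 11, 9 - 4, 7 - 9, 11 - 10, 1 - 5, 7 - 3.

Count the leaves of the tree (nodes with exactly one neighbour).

The leaves are 2, 3, 10, 12.
That is 4 leaves.

4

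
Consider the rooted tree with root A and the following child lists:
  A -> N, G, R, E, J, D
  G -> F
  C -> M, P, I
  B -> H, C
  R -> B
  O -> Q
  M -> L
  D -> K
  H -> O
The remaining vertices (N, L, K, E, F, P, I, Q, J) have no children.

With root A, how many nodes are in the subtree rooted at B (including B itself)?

B's subtree: {B, H, C, O, I, M, P, Q, L}, size 9.

9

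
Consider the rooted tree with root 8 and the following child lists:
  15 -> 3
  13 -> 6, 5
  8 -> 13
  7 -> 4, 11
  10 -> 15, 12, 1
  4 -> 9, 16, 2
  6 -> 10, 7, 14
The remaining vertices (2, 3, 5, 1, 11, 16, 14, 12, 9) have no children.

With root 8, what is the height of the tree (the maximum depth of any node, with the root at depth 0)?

The longest root-to-leaf path is 8-13-6-7-4-16 (5 edges).

5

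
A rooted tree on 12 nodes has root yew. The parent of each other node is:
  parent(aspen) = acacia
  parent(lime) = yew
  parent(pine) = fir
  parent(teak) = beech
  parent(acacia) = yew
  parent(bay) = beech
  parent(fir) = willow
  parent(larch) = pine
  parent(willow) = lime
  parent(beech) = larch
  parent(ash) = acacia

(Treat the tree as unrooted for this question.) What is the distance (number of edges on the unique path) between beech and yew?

6

The path is beech – larch – pine – fir – willow – lime – yew, which has 6 edges.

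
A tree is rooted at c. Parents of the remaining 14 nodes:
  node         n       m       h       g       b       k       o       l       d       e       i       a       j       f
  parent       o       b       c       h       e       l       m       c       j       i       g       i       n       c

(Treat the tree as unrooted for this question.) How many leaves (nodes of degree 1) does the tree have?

4

The leaves are a, d, f, k.
That is 4 leaves.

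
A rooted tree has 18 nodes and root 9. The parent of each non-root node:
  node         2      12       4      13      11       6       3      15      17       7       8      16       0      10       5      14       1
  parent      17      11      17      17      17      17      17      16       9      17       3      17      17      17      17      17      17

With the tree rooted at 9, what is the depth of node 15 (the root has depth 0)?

9–17–16–15 — 3 edges.

3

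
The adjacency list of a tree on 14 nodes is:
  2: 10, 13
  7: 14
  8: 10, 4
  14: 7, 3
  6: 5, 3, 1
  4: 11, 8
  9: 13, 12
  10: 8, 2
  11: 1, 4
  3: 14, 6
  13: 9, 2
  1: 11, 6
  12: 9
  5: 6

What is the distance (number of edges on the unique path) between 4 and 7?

Walking from 4: 4 - 11 - 1 - 6 - 3 - 14 - 7. Length 6.

6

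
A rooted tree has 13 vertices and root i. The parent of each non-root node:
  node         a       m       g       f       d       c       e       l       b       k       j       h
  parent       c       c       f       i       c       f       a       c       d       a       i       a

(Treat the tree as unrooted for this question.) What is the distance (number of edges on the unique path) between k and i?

k - a - c - f - i: 4 edges.

4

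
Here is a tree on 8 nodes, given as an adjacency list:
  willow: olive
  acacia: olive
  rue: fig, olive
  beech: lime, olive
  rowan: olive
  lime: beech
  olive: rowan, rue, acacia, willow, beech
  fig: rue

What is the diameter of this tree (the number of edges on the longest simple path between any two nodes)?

4

A longest path is lime – beech – olive – rue – fig, with 4 edges.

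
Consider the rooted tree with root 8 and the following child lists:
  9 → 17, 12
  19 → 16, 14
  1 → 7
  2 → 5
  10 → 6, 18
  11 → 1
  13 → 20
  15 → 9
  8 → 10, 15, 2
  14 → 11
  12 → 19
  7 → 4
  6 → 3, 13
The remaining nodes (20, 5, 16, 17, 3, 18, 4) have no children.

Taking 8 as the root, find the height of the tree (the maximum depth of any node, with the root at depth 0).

9

The longest root-to-leaf path is 8 → 15 → 9 → 12 → 19 → 14 → 11 → 1 → 7 → 4 (9 edges).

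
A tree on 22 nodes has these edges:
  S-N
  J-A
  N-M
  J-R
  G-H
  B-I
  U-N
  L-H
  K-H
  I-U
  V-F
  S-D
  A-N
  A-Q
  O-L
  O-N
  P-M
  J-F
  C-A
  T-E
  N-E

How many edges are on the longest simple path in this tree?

8

A longest path is K – H – L – O – N – A – J – F – V, with 8 edges.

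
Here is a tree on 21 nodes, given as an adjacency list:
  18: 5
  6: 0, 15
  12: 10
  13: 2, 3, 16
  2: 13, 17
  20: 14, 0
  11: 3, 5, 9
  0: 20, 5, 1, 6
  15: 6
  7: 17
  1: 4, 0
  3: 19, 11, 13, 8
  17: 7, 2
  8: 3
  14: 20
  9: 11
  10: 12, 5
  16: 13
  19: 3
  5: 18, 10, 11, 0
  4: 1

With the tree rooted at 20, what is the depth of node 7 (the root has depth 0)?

Climbing from 7 to the root: 7 → 17 → 2 → 13 → 3 → 11 → 5 → 0 → 20. That's 8 steps.

8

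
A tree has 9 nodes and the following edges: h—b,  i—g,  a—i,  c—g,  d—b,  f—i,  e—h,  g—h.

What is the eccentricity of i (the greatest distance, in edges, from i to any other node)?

4

The node farthest from i is d, via i–g–h–b–d — 4 edges.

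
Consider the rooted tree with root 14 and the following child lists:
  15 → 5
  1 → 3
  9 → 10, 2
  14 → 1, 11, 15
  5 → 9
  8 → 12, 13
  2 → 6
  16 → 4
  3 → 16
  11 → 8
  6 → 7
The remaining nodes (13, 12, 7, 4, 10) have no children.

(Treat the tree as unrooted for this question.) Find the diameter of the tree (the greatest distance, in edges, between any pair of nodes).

BFS from 7 reaches 4 last, at distance 10; BFS from 4 confirms no node is farther.
Path: 7 – 6 – 2 – 9 – 5 – 15 – 14 – 1 – 3 – 16 – 4.

10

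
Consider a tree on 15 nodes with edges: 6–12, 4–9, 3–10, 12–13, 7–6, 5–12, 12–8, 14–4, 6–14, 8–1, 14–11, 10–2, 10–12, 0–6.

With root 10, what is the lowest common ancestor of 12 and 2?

10

Path 12→root: 12 10; path 2→root: 2 10.
First common node: 10.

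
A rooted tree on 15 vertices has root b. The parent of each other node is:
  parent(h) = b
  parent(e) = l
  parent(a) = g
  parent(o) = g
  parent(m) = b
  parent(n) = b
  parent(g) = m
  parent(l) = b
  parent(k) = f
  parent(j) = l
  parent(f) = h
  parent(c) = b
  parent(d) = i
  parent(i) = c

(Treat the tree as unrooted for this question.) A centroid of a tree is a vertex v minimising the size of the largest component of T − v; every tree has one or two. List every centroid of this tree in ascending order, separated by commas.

Delete b: the remaining components have sizes 4, 3, 3, 3, 1. Max 4 ≤ 7, so b is a centroid.
Every other node leaves some component of size > 7, so the centroid is unique.

b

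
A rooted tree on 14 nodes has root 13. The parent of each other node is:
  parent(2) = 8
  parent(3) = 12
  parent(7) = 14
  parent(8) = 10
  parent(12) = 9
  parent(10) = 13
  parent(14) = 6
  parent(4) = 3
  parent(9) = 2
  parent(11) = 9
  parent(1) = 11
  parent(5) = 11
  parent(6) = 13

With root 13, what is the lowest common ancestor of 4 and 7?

13

Path 4→root: 4 3 12 9 2 8 10 13; path 7→root: 7 14 6 13.
First common node: 13.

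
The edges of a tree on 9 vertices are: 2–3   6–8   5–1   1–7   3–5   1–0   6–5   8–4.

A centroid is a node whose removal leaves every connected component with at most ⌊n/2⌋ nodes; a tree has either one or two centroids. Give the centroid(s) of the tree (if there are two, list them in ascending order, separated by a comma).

5

Delete 5: the remaining components have sizes 3, 3, 2. Max 3 ≤ 4, so 5 is a centroid.
Every other node leaves some component of size > 4, so the centroid is unique.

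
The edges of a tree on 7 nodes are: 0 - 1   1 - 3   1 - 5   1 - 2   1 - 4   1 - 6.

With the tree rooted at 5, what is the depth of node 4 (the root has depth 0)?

2

Path from 5 to 4: 5 → 1 → 4, which has 2 edges.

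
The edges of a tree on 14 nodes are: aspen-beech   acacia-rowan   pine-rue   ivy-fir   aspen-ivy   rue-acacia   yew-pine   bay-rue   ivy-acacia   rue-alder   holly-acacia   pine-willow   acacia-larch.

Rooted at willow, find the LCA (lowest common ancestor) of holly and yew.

pine

Ancestors of holly (toward the root): holly, acacia, rue, pine, willow.
Ancestors of yew: yew, pine, willow.
The deepest node appearing in both lists is pine.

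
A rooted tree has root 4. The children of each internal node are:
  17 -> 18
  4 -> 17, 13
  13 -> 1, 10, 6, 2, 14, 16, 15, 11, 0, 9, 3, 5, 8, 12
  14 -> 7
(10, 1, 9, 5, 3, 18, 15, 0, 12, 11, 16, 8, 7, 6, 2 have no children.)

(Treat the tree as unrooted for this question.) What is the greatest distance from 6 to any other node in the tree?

4

A farthest node from 6 is 18.
The path 6–13–4–17–18 has 4 edges.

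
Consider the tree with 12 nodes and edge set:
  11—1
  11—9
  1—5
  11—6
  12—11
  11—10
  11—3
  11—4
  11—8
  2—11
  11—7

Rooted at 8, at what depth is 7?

2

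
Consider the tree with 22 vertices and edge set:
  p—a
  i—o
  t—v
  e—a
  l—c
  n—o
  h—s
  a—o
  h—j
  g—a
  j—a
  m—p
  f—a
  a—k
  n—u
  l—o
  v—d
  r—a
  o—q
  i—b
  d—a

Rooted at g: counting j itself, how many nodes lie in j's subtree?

3

j's subtree: {j, h, s}, size 3.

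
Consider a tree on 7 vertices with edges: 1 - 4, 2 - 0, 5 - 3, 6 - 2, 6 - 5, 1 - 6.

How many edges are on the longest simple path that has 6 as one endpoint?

2

The node farthest from 6 is 0 (4, 3 also at distance 2), via 6–2–0 — 2 edges.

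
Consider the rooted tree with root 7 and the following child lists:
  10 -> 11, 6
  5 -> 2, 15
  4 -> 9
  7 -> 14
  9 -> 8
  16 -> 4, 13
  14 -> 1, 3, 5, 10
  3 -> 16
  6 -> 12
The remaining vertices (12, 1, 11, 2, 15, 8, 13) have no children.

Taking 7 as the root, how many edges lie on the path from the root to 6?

7 → 14 → 10 → 6 — 3 edges.

3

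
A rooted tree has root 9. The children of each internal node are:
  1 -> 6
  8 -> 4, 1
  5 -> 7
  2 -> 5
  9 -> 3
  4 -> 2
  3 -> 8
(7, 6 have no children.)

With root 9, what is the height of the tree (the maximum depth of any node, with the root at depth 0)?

The longest root-to-leaf path is 9 → 3 → 8 → 4 → 2 → 5 → 7 (6 edges).

6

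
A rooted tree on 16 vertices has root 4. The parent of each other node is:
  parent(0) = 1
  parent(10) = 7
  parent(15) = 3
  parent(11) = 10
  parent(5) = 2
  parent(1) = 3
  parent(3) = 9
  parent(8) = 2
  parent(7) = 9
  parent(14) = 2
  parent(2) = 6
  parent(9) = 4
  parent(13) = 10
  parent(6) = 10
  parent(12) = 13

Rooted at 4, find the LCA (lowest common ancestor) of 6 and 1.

Ancestors of 6 (toward the root): 6, 10, 7, 9, 4.
Ancestors of 1: 1, 3, 9, 4.
The deepest node appearing in both lists is 9.

9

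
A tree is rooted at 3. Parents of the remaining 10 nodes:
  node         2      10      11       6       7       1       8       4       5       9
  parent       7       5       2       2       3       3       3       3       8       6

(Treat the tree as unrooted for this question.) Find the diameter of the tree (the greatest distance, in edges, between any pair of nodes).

7

A longest path is 10-5-8-3-7-2-6-9, with 7 edges.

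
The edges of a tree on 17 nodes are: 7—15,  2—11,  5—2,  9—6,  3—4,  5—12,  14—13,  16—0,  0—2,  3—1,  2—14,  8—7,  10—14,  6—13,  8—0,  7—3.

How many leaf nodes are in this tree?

8

Exactly 8 nodes have a single neighbour: 1, 4, 9, 10, 11, 12, 15, 16.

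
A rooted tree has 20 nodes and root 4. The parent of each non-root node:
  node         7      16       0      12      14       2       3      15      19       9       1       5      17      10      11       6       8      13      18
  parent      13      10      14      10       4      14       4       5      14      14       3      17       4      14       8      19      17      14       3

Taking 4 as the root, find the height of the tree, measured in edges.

3

A deepest node is 16, reached by 4–14–10–16.
That path has 3 edges, so the height is 3.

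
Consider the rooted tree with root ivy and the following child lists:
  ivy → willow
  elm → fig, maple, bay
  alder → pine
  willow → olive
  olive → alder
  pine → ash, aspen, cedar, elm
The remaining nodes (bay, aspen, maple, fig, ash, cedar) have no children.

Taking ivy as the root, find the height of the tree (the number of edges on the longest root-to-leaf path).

6

A deepest node is maple, reached by ivy – willow – olive – alder – pine – elm – maple.
That path has 6 edges, so the height is 6.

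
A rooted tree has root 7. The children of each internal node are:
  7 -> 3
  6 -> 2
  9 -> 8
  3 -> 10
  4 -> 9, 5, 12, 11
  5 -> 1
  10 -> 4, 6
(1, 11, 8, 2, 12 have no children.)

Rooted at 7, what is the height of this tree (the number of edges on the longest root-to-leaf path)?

5

A deepest node is 1, reached by 7–3–10–4–5–1.
That path has 5 edges, so the height is 5.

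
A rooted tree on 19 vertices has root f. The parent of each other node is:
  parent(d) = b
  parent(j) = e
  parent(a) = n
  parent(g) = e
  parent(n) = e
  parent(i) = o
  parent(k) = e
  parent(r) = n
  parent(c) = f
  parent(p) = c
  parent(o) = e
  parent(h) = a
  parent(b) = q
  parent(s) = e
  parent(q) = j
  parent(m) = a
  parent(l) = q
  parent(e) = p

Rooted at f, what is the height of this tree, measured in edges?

The longest root-to-leaf path is f-c-p-e-j-q-b-d (7 edges).

7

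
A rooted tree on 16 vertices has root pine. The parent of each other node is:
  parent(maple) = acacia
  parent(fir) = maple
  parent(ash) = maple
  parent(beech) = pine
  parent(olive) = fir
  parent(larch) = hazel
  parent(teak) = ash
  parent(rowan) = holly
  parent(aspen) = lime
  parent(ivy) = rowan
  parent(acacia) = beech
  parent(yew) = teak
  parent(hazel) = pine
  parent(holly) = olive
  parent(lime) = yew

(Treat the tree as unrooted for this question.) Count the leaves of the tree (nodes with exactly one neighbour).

3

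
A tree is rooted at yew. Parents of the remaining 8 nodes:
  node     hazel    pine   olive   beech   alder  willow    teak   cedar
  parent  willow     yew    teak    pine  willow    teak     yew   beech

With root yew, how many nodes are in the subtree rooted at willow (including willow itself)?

The subtree rooted at willow contains: willow, alder, hazel — 3 nodes.

3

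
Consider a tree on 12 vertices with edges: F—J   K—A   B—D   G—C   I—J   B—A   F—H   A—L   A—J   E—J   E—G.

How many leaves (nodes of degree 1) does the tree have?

6

Exactly 6 nodes have a single neighbour: C, D, H, I, K, L.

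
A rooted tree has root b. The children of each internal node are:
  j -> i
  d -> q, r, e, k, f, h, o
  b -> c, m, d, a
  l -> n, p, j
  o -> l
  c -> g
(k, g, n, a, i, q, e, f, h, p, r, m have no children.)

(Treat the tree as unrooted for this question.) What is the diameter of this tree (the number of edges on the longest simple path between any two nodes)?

A longest path is i - j - l - o - d - b - c - g, with 7 edges.

7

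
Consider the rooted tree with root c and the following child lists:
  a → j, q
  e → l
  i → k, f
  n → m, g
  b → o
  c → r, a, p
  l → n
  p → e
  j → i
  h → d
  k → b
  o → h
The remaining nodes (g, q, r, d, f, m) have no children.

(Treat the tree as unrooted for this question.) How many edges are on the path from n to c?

The path is n – l – e – p – c, which has 4 edges.

4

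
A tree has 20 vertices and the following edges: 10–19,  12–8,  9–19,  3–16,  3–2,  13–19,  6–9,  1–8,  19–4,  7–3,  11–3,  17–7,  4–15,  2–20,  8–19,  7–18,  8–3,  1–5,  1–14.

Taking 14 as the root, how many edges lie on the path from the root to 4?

4

Climbing from 4 to the root: 4–19–8–1–14. That's 4 steps.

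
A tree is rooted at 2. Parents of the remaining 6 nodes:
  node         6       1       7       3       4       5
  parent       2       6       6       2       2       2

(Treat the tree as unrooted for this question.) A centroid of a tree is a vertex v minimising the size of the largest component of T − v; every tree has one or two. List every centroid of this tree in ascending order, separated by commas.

Delete 2: the remaining components have sizes 3, 1, 1, 1. Max 3 ≤ 3, so 2 is a centroid.
No neighbour of 2 does as well, so 2 is the unique centroid.

2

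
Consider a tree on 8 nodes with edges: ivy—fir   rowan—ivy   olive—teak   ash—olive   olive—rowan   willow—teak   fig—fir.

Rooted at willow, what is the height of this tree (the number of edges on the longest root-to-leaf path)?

6

The longest root-to-leaf path is willow – teak – olive – rowan – ivy – fir – fig (6 edges).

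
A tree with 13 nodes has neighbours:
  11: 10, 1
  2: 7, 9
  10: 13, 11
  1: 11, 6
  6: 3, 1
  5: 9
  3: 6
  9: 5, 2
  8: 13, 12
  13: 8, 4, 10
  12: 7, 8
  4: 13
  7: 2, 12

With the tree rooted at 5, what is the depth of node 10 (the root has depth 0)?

7

5 → 9 → 2 → 7 → 12 → 8 → 13 → 10 — 7 edges.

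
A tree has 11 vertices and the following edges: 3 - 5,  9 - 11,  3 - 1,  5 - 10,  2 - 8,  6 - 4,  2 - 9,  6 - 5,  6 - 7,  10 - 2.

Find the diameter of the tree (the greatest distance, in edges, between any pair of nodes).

Starting from 11, a farthest node is 1 at distance 6.
One longest path: 11-9-2-10-5-3-1.
So the diameter is 6.

6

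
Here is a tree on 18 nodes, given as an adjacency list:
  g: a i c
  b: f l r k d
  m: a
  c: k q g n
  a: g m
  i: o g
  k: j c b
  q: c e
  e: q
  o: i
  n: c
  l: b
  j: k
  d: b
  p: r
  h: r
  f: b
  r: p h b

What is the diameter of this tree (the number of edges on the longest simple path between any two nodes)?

7

Starting from m, a farthest node is h at distance 7.
One longest path: m–a–g–c–k–b–r–h.
So the diameter is 7.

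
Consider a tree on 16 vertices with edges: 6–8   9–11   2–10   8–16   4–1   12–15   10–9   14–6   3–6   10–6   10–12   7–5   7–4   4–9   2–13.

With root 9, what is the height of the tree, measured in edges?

16 sits deepest: 9-10-6-8-16 — 4 edges from the root.

4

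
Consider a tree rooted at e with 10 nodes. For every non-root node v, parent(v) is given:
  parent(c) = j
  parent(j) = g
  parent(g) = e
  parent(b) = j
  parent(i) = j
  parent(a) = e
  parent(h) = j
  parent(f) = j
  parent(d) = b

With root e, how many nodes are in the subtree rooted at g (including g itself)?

8

Descendants of g (including itself): g, j, b, h, c, f, i, d. That's 8.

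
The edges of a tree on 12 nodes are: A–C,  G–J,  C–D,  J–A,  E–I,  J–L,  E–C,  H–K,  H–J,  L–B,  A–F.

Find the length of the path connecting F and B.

4

Walking from F: F - A - J - L - B. Length 4.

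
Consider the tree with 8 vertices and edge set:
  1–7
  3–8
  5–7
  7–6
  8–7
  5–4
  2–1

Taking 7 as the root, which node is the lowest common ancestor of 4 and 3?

7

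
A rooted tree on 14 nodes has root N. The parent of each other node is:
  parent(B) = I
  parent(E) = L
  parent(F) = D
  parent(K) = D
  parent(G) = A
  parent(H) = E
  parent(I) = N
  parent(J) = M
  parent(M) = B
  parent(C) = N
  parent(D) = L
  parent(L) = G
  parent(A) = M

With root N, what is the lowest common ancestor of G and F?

G

G's ancestor chain is G, A, M, B, I, N and F's is F, D, L, G, A, M, B, I, N; they first meet at G.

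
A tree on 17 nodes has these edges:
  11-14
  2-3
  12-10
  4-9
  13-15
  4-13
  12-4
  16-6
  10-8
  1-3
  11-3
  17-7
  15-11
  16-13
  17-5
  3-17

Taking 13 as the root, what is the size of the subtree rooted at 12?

3

12's subtree: {12, 10, 8}, size 3.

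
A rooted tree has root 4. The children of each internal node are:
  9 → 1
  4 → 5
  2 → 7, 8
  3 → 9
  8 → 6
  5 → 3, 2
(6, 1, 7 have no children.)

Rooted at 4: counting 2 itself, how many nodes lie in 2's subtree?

4

2's subtree: {2, 8, 7, 6}, size 4.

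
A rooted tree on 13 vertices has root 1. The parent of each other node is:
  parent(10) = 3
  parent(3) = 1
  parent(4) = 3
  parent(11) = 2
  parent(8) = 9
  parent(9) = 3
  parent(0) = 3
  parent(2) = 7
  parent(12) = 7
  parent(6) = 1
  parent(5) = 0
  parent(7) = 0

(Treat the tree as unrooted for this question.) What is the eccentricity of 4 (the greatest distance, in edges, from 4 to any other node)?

The node farthest from 4 is 11, via 4-3-0-7-2-11 — 5 edges.

5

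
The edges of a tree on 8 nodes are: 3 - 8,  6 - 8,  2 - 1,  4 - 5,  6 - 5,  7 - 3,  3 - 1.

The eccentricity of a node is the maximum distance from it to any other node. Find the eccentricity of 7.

5

The node farthest from 7 is 4, via 7–3–8–6–5–4 — 5 edges.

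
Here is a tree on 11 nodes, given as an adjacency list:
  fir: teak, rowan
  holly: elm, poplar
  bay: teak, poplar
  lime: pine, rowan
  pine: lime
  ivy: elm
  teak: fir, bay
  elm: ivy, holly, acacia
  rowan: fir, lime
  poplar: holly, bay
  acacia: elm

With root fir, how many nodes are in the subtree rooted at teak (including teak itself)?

The subtree rooted at teak contains: teak, bay, poplar, holly, elm, acacia, ivy — 7 nodes.

7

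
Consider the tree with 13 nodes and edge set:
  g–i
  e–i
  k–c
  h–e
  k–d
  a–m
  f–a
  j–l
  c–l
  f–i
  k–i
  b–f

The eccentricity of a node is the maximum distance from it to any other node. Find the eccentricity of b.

The node farthest from b is j, via b-f-i-k-c-l-j — 6 edges.

6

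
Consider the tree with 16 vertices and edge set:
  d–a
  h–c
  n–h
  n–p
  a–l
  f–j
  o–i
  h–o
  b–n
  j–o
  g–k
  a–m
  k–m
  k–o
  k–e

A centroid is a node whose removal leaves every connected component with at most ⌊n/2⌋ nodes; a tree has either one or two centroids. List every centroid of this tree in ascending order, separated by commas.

o

If o is removed the pieces have sizes 7, 5, 2, 1, all ≤ ⌊16/2⌋ = 8.
Every other node leaves some component of size > 8, so the centroid is unique.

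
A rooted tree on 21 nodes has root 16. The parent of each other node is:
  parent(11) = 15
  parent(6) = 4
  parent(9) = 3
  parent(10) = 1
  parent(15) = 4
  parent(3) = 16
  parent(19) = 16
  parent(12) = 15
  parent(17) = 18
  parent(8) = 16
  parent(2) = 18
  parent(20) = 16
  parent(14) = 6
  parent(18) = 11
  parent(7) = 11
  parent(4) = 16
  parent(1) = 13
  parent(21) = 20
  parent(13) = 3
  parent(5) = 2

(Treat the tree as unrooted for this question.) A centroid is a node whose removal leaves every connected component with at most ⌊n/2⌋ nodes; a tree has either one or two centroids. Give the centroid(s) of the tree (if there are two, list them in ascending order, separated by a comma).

If 4 is removed the pieces have sizes 10, 8, 2, all ≤ ⌊21/2⌋ = 10.
No neighbour of 4 does as well, so 4 is the unique centroid.

4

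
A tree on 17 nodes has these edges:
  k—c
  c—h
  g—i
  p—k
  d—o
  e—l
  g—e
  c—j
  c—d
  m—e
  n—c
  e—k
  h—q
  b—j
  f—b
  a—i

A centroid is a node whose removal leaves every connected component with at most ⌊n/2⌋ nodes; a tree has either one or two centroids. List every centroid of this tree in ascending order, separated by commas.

Removing c splits the tree into components of sizes 8, 3, 2, 2, 1; the largest is 8 ≤ ⌊17/2⌋ = 8.
Every other node leaves some component of size > 8, so the centroid is unique.

c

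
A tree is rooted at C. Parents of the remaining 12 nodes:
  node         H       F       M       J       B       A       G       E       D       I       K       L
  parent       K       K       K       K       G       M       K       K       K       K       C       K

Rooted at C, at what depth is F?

Path from C to F: C–K–F, which has 2 edges.

2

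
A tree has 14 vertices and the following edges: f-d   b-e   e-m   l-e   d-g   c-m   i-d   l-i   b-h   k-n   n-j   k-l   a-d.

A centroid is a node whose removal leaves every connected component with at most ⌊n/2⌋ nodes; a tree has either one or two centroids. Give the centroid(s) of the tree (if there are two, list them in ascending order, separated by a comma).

l

If l is removed the pieces have sizes 5, 5, 3, all ≤ ⌊14/2⌋ = 7.
No neighbour of l does as well, so l is the unique centroid.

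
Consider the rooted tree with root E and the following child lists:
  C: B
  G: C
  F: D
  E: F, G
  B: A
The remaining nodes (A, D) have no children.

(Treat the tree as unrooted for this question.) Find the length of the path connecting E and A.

4

E–G–C–B–A: 4 edges.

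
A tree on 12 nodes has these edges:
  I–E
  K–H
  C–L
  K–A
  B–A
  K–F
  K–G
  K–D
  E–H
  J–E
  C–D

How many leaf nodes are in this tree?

6

Degree-1 nodes: B, F, G, I, J, L — 6 of them.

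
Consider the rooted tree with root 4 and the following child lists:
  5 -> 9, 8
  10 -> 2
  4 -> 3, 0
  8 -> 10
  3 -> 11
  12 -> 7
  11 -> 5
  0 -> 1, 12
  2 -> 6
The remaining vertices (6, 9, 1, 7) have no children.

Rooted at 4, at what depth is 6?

Climbing from 6 to the root: 6 – 2 – 10 – 8 – 5 – 11 – 3 – 4. That's 7 steps.

7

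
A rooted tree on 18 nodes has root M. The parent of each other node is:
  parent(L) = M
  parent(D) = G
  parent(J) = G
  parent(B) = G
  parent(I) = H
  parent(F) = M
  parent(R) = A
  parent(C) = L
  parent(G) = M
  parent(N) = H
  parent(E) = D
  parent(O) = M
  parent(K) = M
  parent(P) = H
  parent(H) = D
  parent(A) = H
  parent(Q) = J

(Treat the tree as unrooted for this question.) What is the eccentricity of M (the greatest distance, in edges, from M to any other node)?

Distances from M peak at 5, attained at R.
M–G–D–H–A–R

5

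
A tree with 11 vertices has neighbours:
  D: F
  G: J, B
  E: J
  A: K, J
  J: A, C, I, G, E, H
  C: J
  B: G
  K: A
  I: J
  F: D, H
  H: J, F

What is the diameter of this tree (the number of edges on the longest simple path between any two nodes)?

5

Starting from D, a farthest node is B at distance 5.
One longest path: D – F – H – J – G – B.
So the diameter is 5.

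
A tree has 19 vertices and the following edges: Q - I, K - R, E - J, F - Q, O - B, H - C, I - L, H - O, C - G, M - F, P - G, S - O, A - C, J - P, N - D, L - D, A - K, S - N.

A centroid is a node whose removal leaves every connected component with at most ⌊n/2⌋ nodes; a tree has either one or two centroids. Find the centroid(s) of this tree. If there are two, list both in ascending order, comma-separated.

Delete O: the remaining components have sizes 9, 8, 1. Max 9 ≤ 9, so O is a centroid.
No neighbour of O does as well, so O is the unique centroid.

O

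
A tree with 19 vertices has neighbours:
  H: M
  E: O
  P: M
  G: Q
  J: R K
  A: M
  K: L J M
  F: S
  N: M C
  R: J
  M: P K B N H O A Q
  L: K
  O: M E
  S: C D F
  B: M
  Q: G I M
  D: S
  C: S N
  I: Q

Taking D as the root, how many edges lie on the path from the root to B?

5

Path from D to B: D–S–C–N–M–B, which has 5 edges.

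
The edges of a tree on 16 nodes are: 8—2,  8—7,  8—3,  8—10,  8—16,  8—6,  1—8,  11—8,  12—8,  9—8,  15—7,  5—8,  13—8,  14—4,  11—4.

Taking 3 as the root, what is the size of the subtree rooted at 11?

3

Descendants of 11 (including itself): 11, 4, 14. That's 3.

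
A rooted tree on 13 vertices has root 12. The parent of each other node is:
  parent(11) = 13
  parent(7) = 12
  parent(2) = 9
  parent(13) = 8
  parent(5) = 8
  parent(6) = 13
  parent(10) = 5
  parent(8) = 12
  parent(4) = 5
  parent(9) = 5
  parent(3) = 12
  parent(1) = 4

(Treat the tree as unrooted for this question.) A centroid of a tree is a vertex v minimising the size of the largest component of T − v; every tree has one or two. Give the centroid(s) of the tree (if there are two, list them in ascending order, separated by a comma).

8

Removing 8 splits the tree into components of sizes 6, 3, 3; the largest is 6 ≤ ⌊13/2⌋ = 6.
Every other node leaves some component of size > 6, so the centroid is unique.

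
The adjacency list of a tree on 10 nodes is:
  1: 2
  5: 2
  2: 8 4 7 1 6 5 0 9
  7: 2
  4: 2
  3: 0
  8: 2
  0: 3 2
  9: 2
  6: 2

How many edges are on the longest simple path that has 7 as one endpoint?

3

The node farthest from 7 is 3, via 7 – 2 – 0 – 3 — 3 edges.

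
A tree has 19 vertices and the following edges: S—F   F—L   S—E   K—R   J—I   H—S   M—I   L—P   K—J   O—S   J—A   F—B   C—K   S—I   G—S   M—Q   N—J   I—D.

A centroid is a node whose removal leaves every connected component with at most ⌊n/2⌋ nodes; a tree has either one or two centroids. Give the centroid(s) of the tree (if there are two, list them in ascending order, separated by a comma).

If I is removed the pieces have sizes 9, 6, 2, 1, all ≤ ⌊19/2⌋ = 9.
Every other node leaves some component of size > 9, so the centroid is unique.

I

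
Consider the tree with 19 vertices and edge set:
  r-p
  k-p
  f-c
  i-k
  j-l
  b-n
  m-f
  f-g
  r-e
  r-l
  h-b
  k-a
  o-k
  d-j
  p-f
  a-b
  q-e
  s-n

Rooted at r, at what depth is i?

3

Climbing from i to the root: i – k – p – r. That's 3 steps.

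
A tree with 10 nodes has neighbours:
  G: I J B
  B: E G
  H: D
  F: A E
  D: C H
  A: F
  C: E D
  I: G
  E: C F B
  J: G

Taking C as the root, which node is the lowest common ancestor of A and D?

C

Path A→root: A F E C; path D→root: D C.
First common node: C.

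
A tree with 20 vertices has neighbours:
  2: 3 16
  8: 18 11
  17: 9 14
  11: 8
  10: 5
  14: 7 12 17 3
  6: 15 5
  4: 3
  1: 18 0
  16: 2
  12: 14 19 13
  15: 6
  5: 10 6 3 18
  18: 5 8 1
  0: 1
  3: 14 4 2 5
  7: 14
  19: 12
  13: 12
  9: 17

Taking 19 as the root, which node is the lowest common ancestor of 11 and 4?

Path 11→root: 11 8 18 5 3 14 12 19; path 4→root: 4 3 14 12 19.
First common node: 3.

3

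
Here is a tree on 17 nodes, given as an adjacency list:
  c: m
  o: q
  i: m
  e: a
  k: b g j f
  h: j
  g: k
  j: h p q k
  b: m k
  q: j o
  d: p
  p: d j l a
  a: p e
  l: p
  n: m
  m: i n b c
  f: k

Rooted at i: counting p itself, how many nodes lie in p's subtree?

p's subtree: {p, l, a, d, e}, size 5.

5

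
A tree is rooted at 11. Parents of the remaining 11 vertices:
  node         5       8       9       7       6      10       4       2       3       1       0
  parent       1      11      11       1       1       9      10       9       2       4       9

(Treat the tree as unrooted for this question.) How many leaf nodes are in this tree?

6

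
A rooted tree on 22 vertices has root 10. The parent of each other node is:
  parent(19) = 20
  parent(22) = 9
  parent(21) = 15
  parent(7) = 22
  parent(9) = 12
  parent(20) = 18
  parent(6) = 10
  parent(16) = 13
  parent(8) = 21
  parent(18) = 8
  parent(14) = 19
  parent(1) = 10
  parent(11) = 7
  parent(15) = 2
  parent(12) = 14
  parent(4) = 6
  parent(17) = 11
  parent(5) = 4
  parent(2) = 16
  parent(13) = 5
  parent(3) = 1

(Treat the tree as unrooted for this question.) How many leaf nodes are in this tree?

2

Degree-1 nodes: 3, 17 — 2 of them.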